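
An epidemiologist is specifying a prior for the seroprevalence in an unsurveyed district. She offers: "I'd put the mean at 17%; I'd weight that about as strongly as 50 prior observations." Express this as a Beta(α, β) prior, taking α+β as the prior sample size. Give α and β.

Under the effective-sample-size interpretation, Beta(α, β) has prior mean α/(α+β) and prior sample size α+β.
So α+β = 50 and α/(α+β) = 0.17, giving α = 0.17·50 = 8.5 and β = 50 − 8.5 = 41.5.

α = 8.5, β = 41.5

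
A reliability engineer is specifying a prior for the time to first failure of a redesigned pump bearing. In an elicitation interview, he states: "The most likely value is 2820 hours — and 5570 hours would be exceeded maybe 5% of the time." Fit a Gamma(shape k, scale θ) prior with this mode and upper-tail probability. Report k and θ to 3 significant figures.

k ≈ 6.99, θ ≈ 471

Gamma(k,θ) with k>1 has mode (k−1)θ, so θ = 2820/(k−1).
Need P(X < 5570) = 0.95 with θ tied to k this way. Start at k = 2, θ = 2820: P(X<5570) ≈ 0.587.
Too low — raise k to concentrate. Iterating converges to k ≈ 6.99.
Then θ = 2820/(6.99−1) ≈ 471.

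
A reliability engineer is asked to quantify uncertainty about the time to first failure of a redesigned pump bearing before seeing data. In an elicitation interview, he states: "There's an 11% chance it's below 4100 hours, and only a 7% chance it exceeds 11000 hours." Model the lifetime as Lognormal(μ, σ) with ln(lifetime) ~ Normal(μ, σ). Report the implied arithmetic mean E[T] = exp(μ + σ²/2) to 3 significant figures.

If T ~ Lognormal(μ,σ) then ln T ~ Normal(μ,σ), so the p-quantile of ln T is μ + z_p·σ.
ln(4100) = 8.319 and ln(11000) = 9.306; z_{0.11} = -1.227, z_{0.93} = 1.476.
σ = (9.306 − 8.319)/(1.476 − (-1.227)) = 0.365.
μ = 8.319 − (-1.227)·0.365 = 8.767.
E[T] = exp(μ + σ²/2) = exp(8.767 + 0.0667) = 6860 hours.

E[T] ≈ 6860 hours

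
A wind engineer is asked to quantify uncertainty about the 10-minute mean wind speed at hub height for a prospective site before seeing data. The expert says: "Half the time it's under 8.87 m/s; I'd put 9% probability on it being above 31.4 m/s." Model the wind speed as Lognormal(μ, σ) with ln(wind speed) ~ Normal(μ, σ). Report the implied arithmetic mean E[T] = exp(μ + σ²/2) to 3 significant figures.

If T ~ Lognormal(μ,σ) then ln T ~ Normal(μ,σ), so the p-quantile of ln T is μ + z_p·σ.
ln(8.87) = 2.183 and ln(31.4) = 3.447; z_{0.5} = 0, z_{0.91} = 1.341.
σ = (3.447 − 2.183)/(1.341 − (0)) = 0.943.
μ = 2.183 − (0)·0.943 = 2.183.
E[T] = exp(μ + σ²/2) = exp(2.183 + 0.4445) = 13.8 m/s.

E[T] ≈ 13.8 m/s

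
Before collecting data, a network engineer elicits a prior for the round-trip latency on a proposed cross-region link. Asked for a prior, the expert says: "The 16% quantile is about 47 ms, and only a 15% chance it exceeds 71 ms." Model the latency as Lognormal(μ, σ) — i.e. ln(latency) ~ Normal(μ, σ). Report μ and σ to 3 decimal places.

If T ~ Lognormal(μ,σ) then ln T ~ Normal(μ,σ), so the p-quantile of ln T is μ + z_p·σ.
ln(47) = 3.85 and ln(71) = 4.263; z_{0.16} = -0.9945, z_{0.85} = 1.036.
σ = (4.263 − 3.85)/(1.036 − (-0.9945)) = 0.203.
μ = 3.85 − (-0.9945)·0.203 = 4.052.

μ ≈ 4.052, σ ≈ 0.203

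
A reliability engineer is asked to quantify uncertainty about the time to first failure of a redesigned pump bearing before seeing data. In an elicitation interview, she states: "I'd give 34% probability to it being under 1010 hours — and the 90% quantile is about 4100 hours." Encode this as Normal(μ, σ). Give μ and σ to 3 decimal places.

μ = 1762.361, σ = 1824.069

For Normal(μ,σ), the p-quantile is μ + z_p·σ. Here z_{0.34} = -0.4125, z_{0.9} = 1.282.
So 1010 = μ − 0.4125σ and 4100 = μ + 1.282σ.
Subtracting: σ = (4100 − 1010)/(1.282 − (-0.4125)) = 1824.069.
Then μ = 1010 − (-0.4125)·1824.069 = 1762.361.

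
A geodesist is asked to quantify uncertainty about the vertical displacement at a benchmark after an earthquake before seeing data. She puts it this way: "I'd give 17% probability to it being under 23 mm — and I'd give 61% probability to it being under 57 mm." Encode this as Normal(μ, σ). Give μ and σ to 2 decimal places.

For Normal(μ,σ), the p-quantile is μ + z_p·σ. Here z_{0.17} = -0.9542, z_{0.61} = 0.2793.
So 23 = μ − 0.9542σ and 57 = μ + 0.2793σ.
Subtracting: σ = (57 − 23)/(0.2793 − (-0.9542)) = 27.56.
Then μ = 23 − (-0.9542)·27.56 = 49.30.

μ = 49.30, σ = 27.56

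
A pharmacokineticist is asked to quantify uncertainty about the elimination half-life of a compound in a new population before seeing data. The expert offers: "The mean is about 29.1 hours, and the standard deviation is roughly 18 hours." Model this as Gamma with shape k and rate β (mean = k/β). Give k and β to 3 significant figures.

k ≈ 2.61, β ≈ 0.0898

For Gamma(k, rate β): mean = k/β, variance = k/β², so CV = 1/√k.
CV = SD/mean = 18/29.1 = 0.6186, hence k = 1/CV² = 2.61.
Then β = k/mean = 2.61/29.1 = 0.0898.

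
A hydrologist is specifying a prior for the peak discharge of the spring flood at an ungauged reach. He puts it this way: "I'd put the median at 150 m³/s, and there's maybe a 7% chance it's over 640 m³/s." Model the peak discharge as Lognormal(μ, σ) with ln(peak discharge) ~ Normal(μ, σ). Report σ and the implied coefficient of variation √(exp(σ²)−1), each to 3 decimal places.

If T ~ Lognormal(μ,σ) then ln T ~ Normal(μ,σ), so the p-quantile of ln T is μ + z_p·σ.
ln(150) = 5.011 and ln(640) = 6.461; z_{0.5} = 0, z_{0.93} = 1.476.
σ = (6.461 − 5.011)/(1.476 − (0)) = 0.983.
μ = 5.011 − (0)·0.983 = 5.011.
CV = √(exp(σ²)−1) = √(exp(0.9665)−1) = 1.276.

σ ≈ 0.983, CV ≈ 1.276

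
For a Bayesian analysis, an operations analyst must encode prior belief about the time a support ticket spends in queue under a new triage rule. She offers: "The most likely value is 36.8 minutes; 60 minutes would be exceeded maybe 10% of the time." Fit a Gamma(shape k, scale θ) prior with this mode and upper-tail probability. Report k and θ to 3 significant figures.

Gamma(k,θ) with k>1 has mode (k−1)θ, so θ = 36.8/(k−1).
Need P(X < 60) = 0.9 with θ tied to k this way. Start at k = 2, θ = 36.8: P(X<60) ≈ 0.485.
Too low — raise k to concentrate. Iterating converges to k ≈ 8.88.
Then θ = 36.8/(8.88−1) ≈ 4.67.

k ≈ 8.88, θ ≈ 4.67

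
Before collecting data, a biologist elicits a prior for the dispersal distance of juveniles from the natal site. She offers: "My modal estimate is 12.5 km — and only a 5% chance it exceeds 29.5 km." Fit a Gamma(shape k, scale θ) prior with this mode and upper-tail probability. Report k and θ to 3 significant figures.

Gamma(k,θ) with k>1 has mode (k−1)θ, so θ = 12.5/(k−1).
Need P(X < 29.5) = 0.95 with θ tied to k this way. Start at k = 2, θ = 12.5: P(X<29.5) ≈ 0.683.
Too low — raise k to concentrate. Iterating converges to k ≈ 4.71.
Then θ = 12.5/(4.71−1) ≈ 3.37.

k ≈ 4.71, θ ≈ 3.37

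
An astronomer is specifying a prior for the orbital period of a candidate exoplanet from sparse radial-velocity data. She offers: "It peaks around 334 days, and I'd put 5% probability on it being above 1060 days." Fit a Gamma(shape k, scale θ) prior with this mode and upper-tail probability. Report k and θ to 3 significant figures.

Gamma(k,θ) with k>1 has mode (k−1)θ, so θ = 334/(k−1).
Need P(X < 1060) = 0.95 with θ tied to k this way. Start at k = 2, θ = 334: P(X<1060) ≈ 0.825.
Too low — raise k to concentrate. Iterating converges to k ≈ 2.97.
Then θ = 334/(2.97−1) ≈ 170.

k ≈ 2.97, θ ≈ 170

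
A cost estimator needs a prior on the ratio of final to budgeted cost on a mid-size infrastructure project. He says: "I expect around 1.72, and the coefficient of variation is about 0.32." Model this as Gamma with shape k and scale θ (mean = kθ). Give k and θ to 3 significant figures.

For Gamma(k, scale θ): mean = kθ, variance = kθ², so CV = 1/√k.
CV = 0.32, hence k = 1/CV² = 9.77.
Then θ = mean/k = 1.72/9.77 = 0.176.

k ≈ 9.77, θ ≈ 0.176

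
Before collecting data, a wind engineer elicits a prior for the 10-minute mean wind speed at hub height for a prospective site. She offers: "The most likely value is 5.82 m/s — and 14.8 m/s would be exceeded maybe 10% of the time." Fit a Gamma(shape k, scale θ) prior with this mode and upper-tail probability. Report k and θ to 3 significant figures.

Gamma(k,θ) with k>1 has mode (k−1)θ, so θ = 5.82/(k−1).
Need P(X < 14.8) = 0.9 with θ tied to k this way. Start at k = 2, θ = 5.82: P(X<14.8) ≈ 0.721.
Too low — raise k to concentrate. Iterating converges to k ≈ 3.2.
Then θ = 5.82/(3.2−1) ≈ 2.64.

k ≈ 3.2, θ ≈ 2.64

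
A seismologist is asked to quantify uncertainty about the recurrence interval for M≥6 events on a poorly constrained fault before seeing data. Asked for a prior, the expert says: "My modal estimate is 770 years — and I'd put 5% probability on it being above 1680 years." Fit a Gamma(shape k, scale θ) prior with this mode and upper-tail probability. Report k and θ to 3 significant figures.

Gamma(k,θ) with k>1 has mode (k−1)θ, so θ = 770/(k−1).
Need P(X < 1680) = 0.95 with θ tied to k this way. Start at k = 2, θ = 770: P(X<1680) ≈ 0.641.
Too low — raise k to concentrate. Iterating converges to k ≈ 5.52.
Then θ = 770/(5.52−1) ≈ 170.

k ≈ 5.52, θ ≈ 170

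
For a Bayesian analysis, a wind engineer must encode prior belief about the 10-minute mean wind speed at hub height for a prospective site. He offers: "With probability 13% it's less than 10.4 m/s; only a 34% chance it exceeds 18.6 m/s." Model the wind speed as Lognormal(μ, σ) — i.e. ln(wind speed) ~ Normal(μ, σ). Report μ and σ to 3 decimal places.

μ ≈ 2.767, σ ≈ 0.378

If T ~ Lognormal(μ,σ) then ln T ~ Normal(μ,σ), so the p-quantile of ln T is μ + z_p·σ.
ln(10.4) = 2.342 and ln(18.6) = 2.923; z_{0.13} = -1.126, z_{0.66} = 0.4125.
σ = (2.923 − 2.342)/(0.4125 − (-1.126)) = 0.378.
μ = 2.342 − (-1.126)·0.378 = 2.767.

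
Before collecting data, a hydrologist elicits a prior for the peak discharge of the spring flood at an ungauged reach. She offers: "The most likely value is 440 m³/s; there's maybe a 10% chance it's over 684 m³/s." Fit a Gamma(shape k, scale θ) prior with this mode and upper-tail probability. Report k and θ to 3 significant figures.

k ≈ 10.6, θ ≈ 45.8

Gamma(k,θ) with k>1 has mode (k−1)θ, so θ = 440/(k−1).
Need P(X < 684) = 0.9 with θ tied to k this way. Start at k = 2, θ = 440: P(X<684) ≈ 0.460.
Too low — raise k to concentrate. Iterating converges to k ≈ 10.6.
Then θ = 440/(10.6−1) ≈ 45.8.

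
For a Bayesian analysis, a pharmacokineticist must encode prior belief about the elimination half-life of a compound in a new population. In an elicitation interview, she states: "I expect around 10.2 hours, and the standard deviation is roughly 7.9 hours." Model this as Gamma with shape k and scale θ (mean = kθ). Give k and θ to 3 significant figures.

For Gamma(k, scale θ): mean = kθ, variance = kθ², so CV = 1/√k.
CV = SD/mean = 7.9/10.2 = 0.7745, hence k = 1/CV² = 1.67.
Then θ = mean/k = 10.2/1.67 = 6.12.

k ≈ 1.67, θ ≈ 6.12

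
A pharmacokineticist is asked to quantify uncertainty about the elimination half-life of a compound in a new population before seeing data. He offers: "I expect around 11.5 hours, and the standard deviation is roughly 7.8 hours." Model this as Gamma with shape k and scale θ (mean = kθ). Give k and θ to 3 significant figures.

k ≈ 2.17, θ ≈ 5.29

For Gamma(k, scale θ): mean = kθ, variance = kθ², so CV = 1/√k.
CV = SD/mean = 7.8/11.5 = 0.6783, hence k = 1/CV² = 2.17.
Then θ = mean/k = 11.5/2.17 = 5.29.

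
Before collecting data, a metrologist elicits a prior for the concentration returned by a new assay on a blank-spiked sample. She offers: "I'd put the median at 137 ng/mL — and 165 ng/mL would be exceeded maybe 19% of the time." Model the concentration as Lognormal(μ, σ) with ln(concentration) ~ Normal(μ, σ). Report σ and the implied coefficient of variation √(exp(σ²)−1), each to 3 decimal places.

If T ~ Lognormal(μ,σ) then ln T ~ Normal(μ,σ), so the p-quantile of ln T is μ + z_p·σ.
ln(137) = 4.92 and ln(165) = 5.106; z_{0.5} = 0, z_{0.81} = 0.8779.
σ = (5.106 − 4.92)/(0.8779 − (0)) = 0.212.
μ = 4.92 − (0)·0.212 = 4.920.
CV = √(exp(σ²)−1) = √(exp(0.0449)−1) = 0.214.

σ ≈ 0.212, CV ≈ 0.214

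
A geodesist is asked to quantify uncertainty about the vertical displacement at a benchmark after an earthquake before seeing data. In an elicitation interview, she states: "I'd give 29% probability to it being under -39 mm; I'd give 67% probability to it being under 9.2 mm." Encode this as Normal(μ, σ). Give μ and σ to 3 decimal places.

For Normal(μ,σ), the p-quantile is μ + z_p·σ. Here z_{0.29} = -0.5534, z_{0.67} = 0.4399.
So -39 = μ − 0.5534σ and 9.2 = μ + 0.4399σ.
Subtracting: σ = (9.2 − -39)/(0.4399 − (-0.5534)) = 48.525.
Then μ = -39 − (-0.5534)·48.525 = -12.147.

μ = -12.147, σ = 48.525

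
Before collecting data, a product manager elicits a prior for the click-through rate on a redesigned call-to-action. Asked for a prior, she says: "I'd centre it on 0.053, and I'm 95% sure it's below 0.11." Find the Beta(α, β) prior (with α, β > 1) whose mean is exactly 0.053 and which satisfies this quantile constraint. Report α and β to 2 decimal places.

α ≈ 2.90, β ≈ 51.77

With mean 0.053 fixed, write α = 0.053s, β = 0.947s where s = α+β.
Need P(θ < 0.11) = 0.95 under Beta(0.053s, 0.947s). Normal approximation: (q−m)/√(m(1−m)/s) ≈ z_{0.95} = 1.64, so s ≈ 0.053·0.947·(1.64)²/(0.11−0.053)² = 41.8.
At s = 41.8: P(θ<0.11) ≈ 0.931. Adjusting to match 0.95 gives s ≈ 54.67.
So α = 0.053·54.67 ≈ 2.90, β = 0.947·54.67 ≈ 51.77.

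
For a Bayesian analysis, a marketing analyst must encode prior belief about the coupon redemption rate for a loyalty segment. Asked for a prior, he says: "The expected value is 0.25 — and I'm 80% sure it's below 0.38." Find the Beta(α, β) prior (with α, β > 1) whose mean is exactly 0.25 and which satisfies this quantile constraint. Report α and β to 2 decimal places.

α ≈ 1.71, β ≈ 5.12

With mean 0.25 fixed, write α = 0.25s, β = 0.75s where s = α+β.
Need P(θ < 0.38) = 0.8 under Beta(0.25s, 0.75s). Normal approximation: (q−m)/√(m(1−m)/s) ≈ z_{0.8} = 0.842, so s ≈ 0.25·0.75·(0.842)²/(0.38−0.25)² = 7.9.
At s = 7.9: P(θ<0.38) ≈ 0.812. Adjusting to match 0.8 gives s ≈ 6.82.
So α = 0.25·6.82 ≈ 1.71, β = 0.75·6.82 ≈ 5.12.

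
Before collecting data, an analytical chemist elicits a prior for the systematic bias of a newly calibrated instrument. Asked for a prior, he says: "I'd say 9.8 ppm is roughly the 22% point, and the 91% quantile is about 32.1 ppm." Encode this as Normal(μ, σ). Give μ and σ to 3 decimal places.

μ = 17.950, σ = 10.554

For Normal(μ,σ), the p-quantile is μ + z_p·σ. Here z_{0.22} = -0.7722, z_{0.91} = 1.341.
So 9.8 = μ − 0.7722σ and 32.1 = μ + 1.341σ.
Subtracting: σ = (32.1 − 9.8)/(1.341 − (-0.7722)) = 10.554.
Then μ = 9.8 − (-0.7722)·10.554 = 17.950.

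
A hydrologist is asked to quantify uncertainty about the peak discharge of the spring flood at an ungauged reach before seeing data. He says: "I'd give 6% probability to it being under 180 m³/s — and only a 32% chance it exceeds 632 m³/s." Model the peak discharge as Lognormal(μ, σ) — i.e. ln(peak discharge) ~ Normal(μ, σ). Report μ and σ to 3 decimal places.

μ ≈ 6.158, σ ≈ 0.621

If T ~ Lognormal(μ,σ) then ln T ~ Normal(μ,σ), so the p-quantile of ln T is μ + z_p·σ.
ln(180) = 5.193 and ln(632) = 6.449; z_{0.06} = -1.555, z_{0.68} = 0.4677.
σ = (6.449 − 5.193)/(0.4677 − (-1.555)) = 0.621.
μ = 5.193 − (-1.555)·0.621 = 6.158.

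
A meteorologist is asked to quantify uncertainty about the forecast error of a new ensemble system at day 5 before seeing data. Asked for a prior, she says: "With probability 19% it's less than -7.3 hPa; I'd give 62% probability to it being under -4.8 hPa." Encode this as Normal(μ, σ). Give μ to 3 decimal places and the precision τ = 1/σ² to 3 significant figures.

For Normal(μ,σ), the p-quantile is μ + z_p·σ. Here z_{0.19} = -0.8779, z_{0.62} = 0.3055.
So -7.3 = μ − 0.8779σ and -4.8 = μ + 0.3055σ.
Subtracting: σ = (-4.8 − -7.3)/(0.3055 − (-0.8779)) = 2.113.
Then μ = -7.3 − (-0.8779)·2.113 = -5.445.
Precision τ = 1/σ² = 1/2.113² = 0.224.

μ = -5.445, τ = 0.224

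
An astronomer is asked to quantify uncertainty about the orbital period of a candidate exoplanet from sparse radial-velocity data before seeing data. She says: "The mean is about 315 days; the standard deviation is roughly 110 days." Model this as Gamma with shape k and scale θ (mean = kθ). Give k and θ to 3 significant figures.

For Gamma(k, scale θ): mean = kθ, variance = kθ², so CV = 1/√k.
CV = SD/mean = 110/315 = 0.3492, hence k = 1/CV² = 8.2.
Then θ = mean/k = 315/8.2 = 38.4.

k ≈ 8.2, θ ≈ 38.4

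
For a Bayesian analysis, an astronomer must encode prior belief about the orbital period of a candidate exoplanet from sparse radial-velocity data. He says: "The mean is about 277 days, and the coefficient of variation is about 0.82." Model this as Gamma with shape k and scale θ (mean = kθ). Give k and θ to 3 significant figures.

For Gamma(k, scale θ): mean = kθ, variance = kθ², so CV = 1/√k.
CV = 0.82, hence k = 1/CV² = 1.49.
Then θ = mean/k = 277/1.49 = 186.

k ≈ 1.49, θ ≈ 186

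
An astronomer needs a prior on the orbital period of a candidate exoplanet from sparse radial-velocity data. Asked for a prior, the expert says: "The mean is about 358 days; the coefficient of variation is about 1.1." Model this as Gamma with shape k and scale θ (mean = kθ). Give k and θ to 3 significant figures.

k ≈ 0.826, θ ≈ 433

For Gamma(k, scale θ): mean = kθ, variance = kθ², so CV = 1/√k.
CV = 1.1, hence k = 1/CV² = 0.826.
Then θ = mean/k = 358/0.826 = 433.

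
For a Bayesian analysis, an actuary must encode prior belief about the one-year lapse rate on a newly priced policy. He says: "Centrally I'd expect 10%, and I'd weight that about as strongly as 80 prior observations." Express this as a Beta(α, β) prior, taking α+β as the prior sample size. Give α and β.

α = 8, β = 72

Under the effective-sample-size interpretation, Beta(α, β) has prior mean α/(α+β) and prior sample size α+β.
So α+β = 80 and α/(α+β) = 0.1, giving α = 0.1·80 = 8 and β = 80 − 8 = 72.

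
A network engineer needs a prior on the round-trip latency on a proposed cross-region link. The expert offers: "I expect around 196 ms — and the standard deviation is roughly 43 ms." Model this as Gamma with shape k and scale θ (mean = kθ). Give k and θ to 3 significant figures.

k ≈ 20.8, θ ≈ 9.43

For Gamma(k, scale θ): mean = kθ, variance = kθ², so CV = 1/√k.
CV = SD/mean = 43/196 = 0.2194, hence k = 1/CV² = 20.8.
Then θ = mean/k = 196/20.8 = 9.43.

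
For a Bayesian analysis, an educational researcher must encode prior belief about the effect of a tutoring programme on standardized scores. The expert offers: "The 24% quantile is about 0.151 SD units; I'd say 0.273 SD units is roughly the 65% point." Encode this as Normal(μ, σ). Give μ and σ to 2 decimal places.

The p-quantile of Normal(μ,σ) is μ + z_p·σ, with z_{0.24} = -0.7063 and z_{0.65} = 0.3853.
Eliminate σ: μ = (z₂·x₁ − z₁·x₂)/(z₂ − z₁) = (0.3853·0.151 − (-0.7063)·0.273)/1.092 = 0.23.
Then σ = (x₂ − x₁)/(z₂ − z₁) = (0.273 − 0.151)/1.092 = 0.11.

μ = 0.23, σ = 0.11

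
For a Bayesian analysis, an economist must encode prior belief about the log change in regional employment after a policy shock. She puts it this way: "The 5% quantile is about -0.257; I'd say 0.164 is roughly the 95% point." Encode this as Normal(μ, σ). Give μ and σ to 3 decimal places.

For Normal(μ,σ), the p-quantile is μ + z_p·σ. Here z_{0.05} = -1.645, z_{0.95} = 1.645.
So -0.257 = μ − 1.645σ and 0.164 = μ + 1.645σ.
Subtracting: σ = (0.164 − -0.257)/(1.645 − (-1.645)) = 0.128.
Then μ = -0.257 − (-1.645)·0.128 = -0.046.

μ = -0.046, σ = 0.128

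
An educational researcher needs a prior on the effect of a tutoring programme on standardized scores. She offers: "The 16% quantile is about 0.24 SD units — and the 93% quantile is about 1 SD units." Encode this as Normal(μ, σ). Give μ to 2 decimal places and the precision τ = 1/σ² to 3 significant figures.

μ = 0.55, τ = 10.6

The p-quantile of Normal(μ,σ) is μ + z_p·σ, with z_{0.16} = -0.9945 and z_{0.93} = 1.476.
Eliminate σ: μ = (z₂·x₁ − z₁·x₂)/(z₂ − z₁) = (1.476·0.24 − (-0.9945)·1)/2.47 = 0.55.
Then σ = (x₂ − x₁)/(z₂ − z₁) = (1 − 0.24)/2.47 = 0.31.
Precision τ = 1/σ² = 1/0.3077² = 10.6.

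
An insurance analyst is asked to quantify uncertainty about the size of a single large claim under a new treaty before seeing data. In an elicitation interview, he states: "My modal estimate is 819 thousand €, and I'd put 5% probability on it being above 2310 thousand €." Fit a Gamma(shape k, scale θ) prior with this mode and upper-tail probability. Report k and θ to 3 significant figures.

Gamma(k,θ) with k>1 has mode (k−1)θ, so θ = 819/(k−1).
Need P(X < 2310) = 0.95 with θ tied to k this way. Start at k = 2, θ = 819: P(X<2310) ≈ 0.772.
Too low — raise k to concentrate. Iterating converges to k ≈ 3.49.
Then θ = 819/(3.49−1) ≈ 329.

k ≈ 3.49, θ ≈ 329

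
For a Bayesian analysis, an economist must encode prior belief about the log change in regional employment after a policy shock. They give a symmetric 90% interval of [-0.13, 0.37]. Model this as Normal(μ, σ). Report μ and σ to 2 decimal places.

A symmetric 90% interval runs μ ± z·σ with z = 1.645.
Half-width = 0.25, so σ = 0.25/1.645 = 0.15.
μ is the interval midpoint, 0.12.

μ = 0.12, σ = 0.15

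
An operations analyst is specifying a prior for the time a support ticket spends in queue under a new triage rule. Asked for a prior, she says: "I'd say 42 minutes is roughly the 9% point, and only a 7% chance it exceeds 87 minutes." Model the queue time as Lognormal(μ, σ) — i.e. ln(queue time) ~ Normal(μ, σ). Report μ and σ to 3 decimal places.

μ ≈ 4.084, σ ≈ 0.259

If T ~ Lognormal(μ,σ) then ln T ~ Normal(μ,σ), so the p-quantile of ln T is μ + z_p·σ.
ln(42) = 3.738 and ln(87) = 4.466; z_{0.09} = -1.341, z_{0.93} = 1.476.
σ = (4.466 − 3.738)/(1.476 − (-1.341)) = 0.259.
μ = 3.738 − (-1.341)·0.259 = 4.084.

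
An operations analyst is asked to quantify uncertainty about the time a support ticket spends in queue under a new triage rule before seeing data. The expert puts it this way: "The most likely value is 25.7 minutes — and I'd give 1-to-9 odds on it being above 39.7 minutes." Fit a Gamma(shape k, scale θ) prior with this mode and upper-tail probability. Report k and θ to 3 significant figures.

Gamma(k,θ) with k>1 has mode (k−1)θ, so θ = 25.7/(k−1).
Need P(X < 39.7) = 0.9 with θ tied to k this way. Start at k = 2, θ = 25.7: P(X<39.7) ≈ 0.457.
Too low — raise k to concentrate. Iterating converges to k ≈ 10.9.
Then θ = 25.7/(10.9−1) ≈ 2.6.

k ≈ 10.9, θ ≈ 2.6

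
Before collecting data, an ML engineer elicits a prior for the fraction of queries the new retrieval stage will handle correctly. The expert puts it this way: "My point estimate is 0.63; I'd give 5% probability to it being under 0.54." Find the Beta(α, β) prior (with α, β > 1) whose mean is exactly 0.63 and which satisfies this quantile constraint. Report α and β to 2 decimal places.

α ≈ 50.55, β ≈ 29.69

With mean 0.63 fixed, write α = 0.63s, β = 0.37s where s = α+β.
Need P(θ < 0.54) = 0.05 under Beta(0.63s, 0.37s). Normal approximation: (q−m)/√(m(1−m)/s) ≈ z_{0.05} = -1.64, so s ≈ 0.63·0.37·(-1.64)²/(0.54−0.63)² = 77.9.
At s = 77.9: P(θ<0.54) ≈ 0.053. Adjusting to match 0.05 gives s ≈ 80.24.
So α = 0.63·80.24 ≈ 50.55, β = 0.37·80.24 ≈ 29.69.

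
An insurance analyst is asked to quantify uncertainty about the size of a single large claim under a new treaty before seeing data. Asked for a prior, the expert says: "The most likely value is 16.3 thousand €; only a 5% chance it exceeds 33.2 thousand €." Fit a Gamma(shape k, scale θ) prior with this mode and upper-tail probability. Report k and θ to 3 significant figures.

k ≈ 6.47, θ ≈ 2.98

Gamma(k,θ) with k>1 has mode (k−1)θ, so θ = 16.3/(k−1).
Need P(X < 33.2) = 0.95 with θ tied to k this way. Start at k = 2, θ = 16.3: P(X<33.2) ≈ 0.604.
Too low — raise k to concentrate. Iterating converges to k ≈ 6.47.
Then θ = 16.3/(6.47−1) ≈ 2.98.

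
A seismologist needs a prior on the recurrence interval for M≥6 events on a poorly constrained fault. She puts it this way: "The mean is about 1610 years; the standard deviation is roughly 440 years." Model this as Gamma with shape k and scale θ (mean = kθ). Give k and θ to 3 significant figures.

k ≈ 13.4, θ ≈ 120

For Gamma(k, scale θ): mean = kθ, variance = kθ², so CV = 1/√k.
CV = SD/mean = 440/1610 = 0.2733, hence k = 1/CV² = 13.4.
Then θ = mean/k = 1610/13.4 = 120.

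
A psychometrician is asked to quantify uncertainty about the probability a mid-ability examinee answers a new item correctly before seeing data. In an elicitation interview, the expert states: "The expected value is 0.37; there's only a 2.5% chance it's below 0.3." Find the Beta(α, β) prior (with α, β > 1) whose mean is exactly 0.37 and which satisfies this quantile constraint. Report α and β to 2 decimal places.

With mean 0.37 fixed, write α = 0.37s, β = 0.63s where s = α+β.
Need P(θ < 0.3) = 0.025 under Beta(0.37s, 0.63s). Normal approximation: (q−m)/√(m(1−m)/s) ≈ z_{0.025} = -1.96, so s ≈ 0.37·0.63·(-1.96)²/(0.3−0.37)² = 182.7.
At s = 182.7: P(θ<0.3) ≈ 0.022. Adjusting to match 0.025 gives s ≈ 174.09.
So α = 0.37·174.09 ≈ 64.41, β = 0.63·174.09 ≈ 109.68.

α ≈ 64.41, β ≈ 109.68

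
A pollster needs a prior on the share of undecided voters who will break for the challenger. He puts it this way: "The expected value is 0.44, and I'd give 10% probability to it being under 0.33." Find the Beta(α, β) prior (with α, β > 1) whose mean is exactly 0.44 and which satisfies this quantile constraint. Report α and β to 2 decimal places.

α ≈ 14.34, β ≈ 18.25

With mean 0.44 fixed, write α = 0.44s, β = 0.56s where s = α+β.
Need P(θ < 0.33) = 0.1 under Beta(0.44s, 0.56s). Normal approximation: (q−m)/√(m(1−m)/s) ≈ z_{0.1} = -1.28, so s ≈ 0.44·0.56·(-1.28)²/(0.33−0.44)² = 33.4.
At s = 33.4: P(θ<0.33) ≈ 0.097. Adjusting to match 0.1 gives s ≈ 32.60.
So α = 0.44·32.60 ≈ 14.34, β = 0.56·32.60 ≈ 18.25.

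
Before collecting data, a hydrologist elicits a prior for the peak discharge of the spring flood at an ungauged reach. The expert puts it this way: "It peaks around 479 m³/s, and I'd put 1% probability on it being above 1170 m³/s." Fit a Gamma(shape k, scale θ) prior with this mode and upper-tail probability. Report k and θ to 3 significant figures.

Gamma(k,θ) with k>1 has mode (k−1)θ, so θ = 479/(k−1).
Need P(X < 1170) = 0.99 with θ tied to k this way. Start at k = 2, θ = 479: P(X<1170) ≈ 0.701.
Too low — raise k to concentrate. Iterating converges to k ≈ 6.91.
Then θ = 479/(6.91−1) ≈ 81.

k ≈ 6.91, θ ≈ 81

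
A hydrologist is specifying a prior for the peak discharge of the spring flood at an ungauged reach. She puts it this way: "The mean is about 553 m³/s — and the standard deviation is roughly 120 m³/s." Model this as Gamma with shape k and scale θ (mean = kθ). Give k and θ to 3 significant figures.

For Gamma(k, scale θ): mean = kθ, variance = kθ², so CV = 1/√k.
CV = SD/mean = 120/553 = 0.217, hence k = 1/CV² = 21.2.
Then θ = mean/k = 553/21.2 = 26.

k ≈ 21.2, θ ≈ 26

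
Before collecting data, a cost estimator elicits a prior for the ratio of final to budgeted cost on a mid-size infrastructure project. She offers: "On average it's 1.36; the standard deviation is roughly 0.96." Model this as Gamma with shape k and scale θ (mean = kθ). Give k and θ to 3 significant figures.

k ≈ 2.01, θ ≈ 0.678

For Gamma(k, scale θ): mean = kθ, variance = kθ², so CV = 1/√k.
CV = SD/mean = 0.96/1.36 = 0.7059, hence k = 1/CV² = 2.01.
Then θ = mean/k = 1.36/2.01 = 0.678.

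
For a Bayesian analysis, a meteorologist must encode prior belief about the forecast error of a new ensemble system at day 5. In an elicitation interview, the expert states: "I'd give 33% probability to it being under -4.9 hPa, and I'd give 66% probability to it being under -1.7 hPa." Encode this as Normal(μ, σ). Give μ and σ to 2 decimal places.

μ = -3.25, σ = 3.75

For Normal(μ,σ), the p-quantile is μ + z_p·σ. Here z_{0.33} = -0.4399, z_{0.66} = 0.4125.
So -4.9 = μ − 0.4399σ and -1.7 = μ + 0.4125σ.
Subtracting: σ = (-1.7 − -4.9)/(0.4125 − (-0.4399)) = 3.75.
Then μ = -4.9 − (-0.4399)·3.75 = -3.25.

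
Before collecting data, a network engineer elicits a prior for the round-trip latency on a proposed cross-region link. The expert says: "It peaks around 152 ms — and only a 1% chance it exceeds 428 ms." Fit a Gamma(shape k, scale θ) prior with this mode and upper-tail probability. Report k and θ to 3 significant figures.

Gamma(k,θ) with k>1 has mode (k−1)θ, so θ = 152/(k−1).
Need P(X < 428) = 0.99 with θ tied to k this way. Start at k = 2, θ = 152: P(X<428) ≈ 0.772.
Too low — raise k to concentrate. Iterating converges to k ≈ 5.26.
Then θ = 152/(5.26−1) ≈ 35.6.

k ≈ 5.26, θ ≈ 35.6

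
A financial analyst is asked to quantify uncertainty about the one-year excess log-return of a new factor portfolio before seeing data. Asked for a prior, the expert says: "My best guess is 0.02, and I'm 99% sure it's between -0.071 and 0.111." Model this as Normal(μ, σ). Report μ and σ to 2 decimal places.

μ = 0.02, σ = 0.04

A symmetric 99% interval runs μ ± z·σ with z = 2.576.
Half-width = 0.091, so σ = 0.091/2.576 = 0.04.
μ is the stated best guess, 0.02.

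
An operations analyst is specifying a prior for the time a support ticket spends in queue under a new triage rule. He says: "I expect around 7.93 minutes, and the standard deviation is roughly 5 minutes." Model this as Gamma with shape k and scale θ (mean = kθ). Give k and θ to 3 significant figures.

k ≈ 2.52, θ ≈ 3.15

For Gamma(k, scale θ): mean = kθ, variance = kθ², so CV = 1/√k.
CV = SD/mean = 5/7.93 = 0.6305, hence k = 1/CV² = 2.52.
Then θ = mean/k = 7.93/2.52 = 3.15.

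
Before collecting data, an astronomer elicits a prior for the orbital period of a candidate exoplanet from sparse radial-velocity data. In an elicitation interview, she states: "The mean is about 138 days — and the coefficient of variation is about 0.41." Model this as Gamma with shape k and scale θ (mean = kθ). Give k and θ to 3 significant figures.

k ≈ 5.95, θ ≈ 23.2

For Gamma(k, scale θ): mean = kθ, variance = kθ², so CV = 1/√k.
CV = 0.41, hence k = 1/CV² = 5.95.
Then θ = mean/k = 138/5.95 = 23.2.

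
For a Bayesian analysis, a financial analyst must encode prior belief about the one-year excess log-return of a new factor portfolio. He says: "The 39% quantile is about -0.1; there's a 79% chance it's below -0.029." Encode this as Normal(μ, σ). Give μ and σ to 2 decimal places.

μ = -0.08, σ = 0.07

The p-quantile of Normal(μ,σ) is μ + z_p·σ, with z_{0.39} = -0.2793 and z_{0.79} = 0.8064.
Eliminate σ: μ = (z₂·x₁ − z₁·x₂)/(z₂ − z₁) = (0.8064·-0.1 − (-0.2793)·-0.029)/1.086 = -0.08.
Then σ = (x₂ − x₁)/(z₂ − z₁) = (-0.029 − -0.1)/1.086 = 0.07.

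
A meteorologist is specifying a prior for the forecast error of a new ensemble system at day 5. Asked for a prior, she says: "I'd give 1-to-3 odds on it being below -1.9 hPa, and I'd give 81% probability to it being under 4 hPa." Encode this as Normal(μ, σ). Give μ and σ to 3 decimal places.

The p-quantile of Normal(μ,σ) is μ + z_p·σ, with z_{0.25} = -0.6745 and z_{0.81} = 0.8779.
Eliminate σ: μ = (z₂·x₁ − z₁·x₂)/(z₂ − z₁) = (0.8779·-1.9 − (-0.6745)·4)/1.552 = 0.663.
Then σ = (x₂ − x₁)/(z₂ − z₁) = (4 − -1.9)/1.552 = 3.801.

μ = 0.663, σ = 3.801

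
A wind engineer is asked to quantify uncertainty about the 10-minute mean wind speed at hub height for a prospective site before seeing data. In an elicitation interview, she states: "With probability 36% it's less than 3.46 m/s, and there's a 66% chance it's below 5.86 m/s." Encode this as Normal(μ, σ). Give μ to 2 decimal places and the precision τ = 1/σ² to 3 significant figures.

μ = 4.58, τ = 0.103

For Normal(μ,σ), the p-quantile is μ + z_p·σ. Here z_{0.36} = -0.3585, z_{0.66} = 0.4125.
So 3.46 = μ − 0.3585σ and 5.86 = μ + 0.4125σ.
Subtracting: σ = (5.86 − 3.46)/(0.4125 − (-0.3585)) = 3.11.
Then μ = 3.46 − (-0.3585)·3.11 = 4.58.
Precision τ = 1/σ² = 1/3.113² = 0.103.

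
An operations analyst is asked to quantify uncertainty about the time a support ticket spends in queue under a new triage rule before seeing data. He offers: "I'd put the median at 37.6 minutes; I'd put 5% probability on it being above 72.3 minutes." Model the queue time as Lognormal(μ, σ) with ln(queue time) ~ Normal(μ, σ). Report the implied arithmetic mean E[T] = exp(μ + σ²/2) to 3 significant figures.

E[T] ≈ 40.7 minutes

If T ~ Lognormal(μ,σ) then ln T ~ Normal(μ,σ), so the p-quantile of ln T is μ + z_p·σ.
ln(37.6) = 3.627 and ln(72.3) = 4.281; z_{0.5} = 0, z_{0.95} = 1.645.
σ = (4.281 − 3.627)/(1.645 − (0)) = 0.397.
μ = 3.627 − (0)·0.397 = 3.627.
E[T] = exp(μ + σ²/2) = exp(3.627 + 0.0790) = 40.7 minutes.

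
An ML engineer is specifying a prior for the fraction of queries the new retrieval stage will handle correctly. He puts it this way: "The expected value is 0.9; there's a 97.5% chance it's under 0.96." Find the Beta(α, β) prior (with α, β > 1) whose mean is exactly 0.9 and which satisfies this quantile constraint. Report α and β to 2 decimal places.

α ≈ 58.28, β ≈ 6.48

With mean 0.9 fixed, write α = 0.9s, β = 0.1s where s = α+β.
Need P(θ < 0.96) = 0.975 under Beta(0.9s, 0.1s). Normal approximation: (q−m)/√(m(1−m)/s) ≈ z_{0.975} = 1.96, so s ≈ 0.9·0.1·(1.96)²/(0.96−0.9)² = 96.0.
At s = 96.0: P(θ<0.96) ≈ 0.993. Adjusting to match 0.975 gives s ≈ 64.75.
So α = 0.9·64.75 ≈ 58.28, β = 0.1·64.75 ≈ 6.48.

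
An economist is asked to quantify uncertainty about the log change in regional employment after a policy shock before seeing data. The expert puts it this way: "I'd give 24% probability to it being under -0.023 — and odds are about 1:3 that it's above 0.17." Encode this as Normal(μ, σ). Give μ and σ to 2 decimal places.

The p-quantile of Normal(μ,σ) is μ + z_p·σ, with z_{0.24} = -0.7063 and z_{0.75} = 0.6745.
Eliminate σ: μ = (z₂·x₁ − z₁·x₂)/(z₂ − z₁) = (0.6745·-0.023 − (-0.7063)·0.17)/1.381 = 0.08.
Then σ = (x₂ − x₁)/(z₂ − z₁) = (0.17 − -0.023)/1.381 = 0.14.

μ = 0.08, σ = 0.14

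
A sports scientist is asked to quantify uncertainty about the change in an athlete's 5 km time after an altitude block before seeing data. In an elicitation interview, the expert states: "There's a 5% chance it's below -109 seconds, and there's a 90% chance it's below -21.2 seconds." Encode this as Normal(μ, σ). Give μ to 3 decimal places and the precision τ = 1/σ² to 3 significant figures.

The p-quantile of Normal(μ,σ) is μ + z_p·σ, with z_{0.05} = -1.645 and z_{0.9} = 1.282.
Eliminate σ: μ = (z₂·x₁ − z₁·x₂)/(z₂ − z₁) = (1.282·-109 − (-1.645)·-21.2)/2.926 = -59.650.
Then σ = (x₂ − x₁)/(z₂ − z₁) = (-21.2 − -109)/2.926 = 30.003.
Precision τ = 1/σ² = 1/30² = 0.00111.

μ = -59.650, τ = 0.00111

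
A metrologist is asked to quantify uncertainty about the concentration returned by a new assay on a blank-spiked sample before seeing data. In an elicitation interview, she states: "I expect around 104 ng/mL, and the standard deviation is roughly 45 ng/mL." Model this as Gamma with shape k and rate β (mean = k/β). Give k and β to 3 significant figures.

For Gamma(k, rate β): mean = k/β, variance = k/β², so CV = 1/√k.
CV = SD/mean = 45/104 = 0.4327, hence k = 1/CV² = 5.34.
Then β = k/mean = 5.34/104 = 0.0514.

k ≈ 5.34, β ≈ 0.0514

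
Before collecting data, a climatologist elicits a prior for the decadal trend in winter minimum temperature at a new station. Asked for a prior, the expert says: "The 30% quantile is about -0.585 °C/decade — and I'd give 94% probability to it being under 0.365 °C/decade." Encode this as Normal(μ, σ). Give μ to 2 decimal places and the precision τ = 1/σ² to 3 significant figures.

μ = -0.35, τ = 4.79

The p-quantile of Normal(μ,σ) is μ + z_p·σ, with z_{0.3} = -0.5244 and z_{0.94} = 1.555.
Eliminate σ: μ = (z₂·x₁ − z₁·x₂)/(z₂ − z₁) = (1.555·-0.585 − (-0.5244)·0.365)/2.079 = -0.35.
Then σ = (x₂ − x₁)/(z₂ − z₁) = (0.365 − -0.585)/2.079 = 0.46.
Precision τ = 1/σ² = 1/0.4569² = 4.79.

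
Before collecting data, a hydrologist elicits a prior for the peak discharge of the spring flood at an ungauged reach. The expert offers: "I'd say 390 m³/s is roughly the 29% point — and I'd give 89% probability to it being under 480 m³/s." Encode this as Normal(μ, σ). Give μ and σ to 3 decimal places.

μ = 417.981, σ = 50.564

For Normal(μ,σ), the p-quantile is μ + z_p·σ. Here z_{0.29} = -0.5534, z_{0.89} = 1.227.
So 390 = μ − 0.5534σ and 480 = μ + 1.227σ.
Subtracting: σ = (480 − 390)/(1.227 − (-0.5534)) = 50.564.
Then μ = 390 − (-0.5534)·50.564 = 417.981.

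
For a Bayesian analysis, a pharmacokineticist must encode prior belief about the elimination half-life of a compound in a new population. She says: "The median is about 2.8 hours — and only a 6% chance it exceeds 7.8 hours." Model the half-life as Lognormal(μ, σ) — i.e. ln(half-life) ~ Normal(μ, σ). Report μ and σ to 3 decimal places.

μ ≈ 1.030, σ ≈ 0.659

If T ~ Lognormal(μ,σ) then ln T ~ Normal(μ,σ), so the p-quantile of ln T is μ + z_p·σ.
ln(2.8) = 1.03 and ln(7.8) = 2.054; z_{0.5} = 0, z_{0.94} = 1.555.
σ = (2.054 − 1.03)/(1.555 − (0)) = 0.659.
μ = 1.03 − (0)·0.659 = 1.030.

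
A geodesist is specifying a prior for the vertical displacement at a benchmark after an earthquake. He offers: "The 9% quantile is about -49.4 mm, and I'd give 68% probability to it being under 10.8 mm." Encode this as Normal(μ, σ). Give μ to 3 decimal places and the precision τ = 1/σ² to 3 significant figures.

The p-quantile of Normal(μ,σ) is μ + z_p·σ, with z_{0.09} = -1.341 and z_{0.68} = 0.4677.
Eliminate σ: μ = (z₂·x₁ − z₁·x₂)/(z₂ − z₁) = (0.4677·-49.4 − (-1.341)·10.8)/1.808 = -4.769.
Then σ = (x₂ − x₁)/(z₂ − z₁) = (10.8 − -49.4)/1.808 = 33.288.
Precision τ = 1/σ² = 1/33.29² = 0.000902.

μ = -4.769, τ = 0.000902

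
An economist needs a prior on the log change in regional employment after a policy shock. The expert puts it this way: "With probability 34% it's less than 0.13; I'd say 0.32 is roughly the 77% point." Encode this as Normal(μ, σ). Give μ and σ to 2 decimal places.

The p-quantile of Normal(μ,σ) is μ + z_p·σ, with z_{0.34} = -0.4125 and z_{0.77} = 0.7388.
Eliminate σ: μ = (z₂·x₁ − z₁·x₂)/(z₂ − z₁) = (0.7388·0.13 − (-0.4125)·0.32)/1.151 = 0.20.
Then σ = (x₂ − x₁)/(z₂ − z₁) = (0.32 − 0.13)/1.151 = 0.17.

μ = 0.20, σ = 0.17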